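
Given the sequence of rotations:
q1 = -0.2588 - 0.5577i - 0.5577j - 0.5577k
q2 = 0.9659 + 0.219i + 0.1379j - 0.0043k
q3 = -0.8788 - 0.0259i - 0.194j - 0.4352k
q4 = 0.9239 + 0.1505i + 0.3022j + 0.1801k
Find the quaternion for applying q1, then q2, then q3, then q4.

q2 · q1 = -0.0533 - 0.6747i - 0.4498j - 0.5828k
q3 · q2 · q1 = -0.3115 + 0.5116i + 0.6842j + 0.4161k
q4 · q3 · q2 · q1 = -0.6465 + 0.4283i + 0.5675j + 0.2767k
-0.6465 + 0.4283i + 0.5675j + 0.2767k


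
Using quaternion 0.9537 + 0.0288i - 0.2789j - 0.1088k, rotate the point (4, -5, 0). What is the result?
(2.326, -5.768, 1.525)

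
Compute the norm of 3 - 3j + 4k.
√34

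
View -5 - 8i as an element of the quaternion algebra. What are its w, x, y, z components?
-5 - 8i + 0j + 0k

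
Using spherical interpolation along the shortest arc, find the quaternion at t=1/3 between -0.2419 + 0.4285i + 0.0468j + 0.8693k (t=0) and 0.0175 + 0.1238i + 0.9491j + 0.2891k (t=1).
-0.1797 + 0.3836i + 0.4358j + 0.7941k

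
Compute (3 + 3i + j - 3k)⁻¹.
0.1071 - 0.1071i - 0.0357j + 0.1071k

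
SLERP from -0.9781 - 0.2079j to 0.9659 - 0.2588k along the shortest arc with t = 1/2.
-0.9857 - 0.1054j + 0.1312k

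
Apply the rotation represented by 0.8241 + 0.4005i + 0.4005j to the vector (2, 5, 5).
(6.263, 0.737, 3.772)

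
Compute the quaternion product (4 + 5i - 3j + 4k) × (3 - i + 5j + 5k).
12 - 24i - 18j + 54k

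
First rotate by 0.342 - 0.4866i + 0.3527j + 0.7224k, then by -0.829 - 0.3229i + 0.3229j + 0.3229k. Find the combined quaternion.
-0.7878 + 0.4123i - 0.1058j - 0.4452k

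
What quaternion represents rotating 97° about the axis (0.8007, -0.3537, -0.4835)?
0.6626 + 0.5997i - 0.2649j - 0.3621k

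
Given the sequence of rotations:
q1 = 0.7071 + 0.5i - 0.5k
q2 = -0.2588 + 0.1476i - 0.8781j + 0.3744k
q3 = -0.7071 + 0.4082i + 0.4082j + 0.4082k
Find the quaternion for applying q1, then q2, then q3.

q2 · q1 = -0.0696 + 0.414i - 0.3599j + 0.8332k
q3 · q2 · q1 = -0.313 + 0.1659i + 0.055j - 0.9335k
-0.313 + 0.1659i + 0.055j - 0.9335k


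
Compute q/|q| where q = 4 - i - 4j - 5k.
0.5252 - 0.1313i - 0.5252j - 0.6565k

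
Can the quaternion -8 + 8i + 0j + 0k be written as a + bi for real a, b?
Yes. The quaternion -8 + 8i has j- and k-coefficients y = z = 0, so it lies in the complex subalgebra spanned by 1 and i.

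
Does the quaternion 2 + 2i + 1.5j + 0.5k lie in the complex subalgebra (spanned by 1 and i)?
No. The quaternion 2 + 2i + 1.5j + 0.5k has j-coefficient y = 1.5 and k-coefficient z = 0.5, not both zero, so it does not lie in the complex subalgebra spanned by 1 and i.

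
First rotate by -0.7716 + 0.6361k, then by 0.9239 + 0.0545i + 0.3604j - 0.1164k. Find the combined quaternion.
-0.6388 + 0.1872i - 0.3128j + 0.6775k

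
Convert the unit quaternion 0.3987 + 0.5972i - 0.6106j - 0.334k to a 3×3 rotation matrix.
[[0.0312, -0.463, -0.8858], [-0.9956, 0.0636, -0.0683], [0.088, 0.8841, -0.459]]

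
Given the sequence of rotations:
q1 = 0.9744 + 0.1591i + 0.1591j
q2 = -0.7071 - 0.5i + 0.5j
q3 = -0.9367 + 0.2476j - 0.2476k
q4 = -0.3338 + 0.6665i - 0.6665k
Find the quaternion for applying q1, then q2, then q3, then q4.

q2 · q1 = -0.689 - 0.5997i + 0.3747j - 0.1591k
q3 · q2 · q1 = 0.5132 + 0.6151i - 0.3731j + 0.4681k
q4 · q3 · q2 · q1 = -0.2693 - 0.1119i - 0.5974j - 0.747k
-0.2693 - 0.1119i - 0.5974j - 0.747k


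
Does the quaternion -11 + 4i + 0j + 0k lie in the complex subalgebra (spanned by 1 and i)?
Yes. The quaternion -11 + 4i has j- and k-coefficients y = z = 0, so it lies in the complex subalgebra spanned by 1 and i.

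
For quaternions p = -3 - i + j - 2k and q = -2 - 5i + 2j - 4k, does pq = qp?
No: pq = -9 + 17i - 2j + 19k ≠ -9 + 17i - 14j + 13k = qp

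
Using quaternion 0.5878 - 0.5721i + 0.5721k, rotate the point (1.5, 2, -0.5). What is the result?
(-0.5, 0.054, -2.5)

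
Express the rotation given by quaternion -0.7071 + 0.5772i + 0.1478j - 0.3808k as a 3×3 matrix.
[[0.6663, -0.3679, -0.6486], [0.7091, 0.0437, 0.7037], [-0.2306, -0.9288, 0.29]]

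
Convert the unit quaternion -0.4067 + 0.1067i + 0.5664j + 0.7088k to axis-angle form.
axis = (0.1168, 0.62, 0.7759), θ = 228°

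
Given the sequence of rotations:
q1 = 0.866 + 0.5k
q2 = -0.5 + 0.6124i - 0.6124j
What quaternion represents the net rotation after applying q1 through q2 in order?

q2 · q1 = -0.433 + 0.2241i - 0.8365j - 0.25k
-0.433 + 0.2241i - 0.8365j - 0.25k


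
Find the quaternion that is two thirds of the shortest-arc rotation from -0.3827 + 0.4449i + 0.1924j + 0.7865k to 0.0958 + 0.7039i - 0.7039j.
-0.0984 + 0.7856i - 0.4904j + 0.3643k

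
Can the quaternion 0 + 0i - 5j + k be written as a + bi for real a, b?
No. The quaternion -5j + k has j-coefficient y = -5 and k-coefficient z = 1, not both zero, so it does not lie in the complex subalgebra spanned by 1 and i.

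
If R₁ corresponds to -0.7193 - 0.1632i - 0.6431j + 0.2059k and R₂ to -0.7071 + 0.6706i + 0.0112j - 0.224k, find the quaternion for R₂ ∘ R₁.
0.6714 - 0.5087i + 0.3452j - 0.4139k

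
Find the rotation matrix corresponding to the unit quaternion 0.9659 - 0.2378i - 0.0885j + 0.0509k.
[[0.9792, -0.0562, -0.1952], [0.1404, 0.8817, 0.4504], [0.1468, -0.4684, 0.8712]]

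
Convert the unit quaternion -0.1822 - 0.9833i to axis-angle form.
axis = (-1, 0, 0), θ = 201°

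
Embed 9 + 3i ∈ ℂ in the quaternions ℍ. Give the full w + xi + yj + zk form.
9 + 3i + 0j + 0k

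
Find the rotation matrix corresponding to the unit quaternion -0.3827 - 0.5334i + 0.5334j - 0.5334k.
[[-0.1381, -0.9773, 0.1608], [-0.1608, -0.1381, -0.9773], [0.9773, -0.1608, -0.1381]]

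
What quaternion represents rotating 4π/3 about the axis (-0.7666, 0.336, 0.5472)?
-0.5 - 0.6639i + 0.291j + 0.4739k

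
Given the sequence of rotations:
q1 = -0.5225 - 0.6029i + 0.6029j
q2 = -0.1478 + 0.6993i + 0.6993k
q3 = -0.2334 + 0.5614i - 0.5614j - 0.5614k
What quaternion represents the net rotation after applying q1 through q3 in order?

q2 · q1 = 0.4988 - 0.6979i - 0.5107j + 0.0562k
q3 · q2 · q1 = 0.0202 + 0.1247i + 0.1994j - 0.9717k
0.0202 + 0.1247i + 0.1994j - 0.9717k


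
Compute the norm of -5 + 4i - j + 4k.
√58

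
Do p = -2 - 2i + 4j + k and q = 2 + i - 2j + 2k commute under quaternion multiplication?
No: pq = 4 + 4i + 17j - 2k ≠ 4 - 16i + 7j - 2k = qp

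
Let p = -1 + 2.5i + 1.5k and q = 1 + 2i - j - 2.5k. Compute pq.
-2.25 + 2i + 10.25j + 1.5k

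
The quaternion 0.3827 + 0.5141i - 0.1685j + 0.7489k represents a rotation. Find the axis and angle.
axis = (0.5565, -0.1824, 0.8106), θ = 3π/4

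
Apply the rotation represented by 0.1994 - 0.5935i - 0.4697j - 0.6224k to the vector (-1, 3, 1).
(3.185, -0.926, -0.028)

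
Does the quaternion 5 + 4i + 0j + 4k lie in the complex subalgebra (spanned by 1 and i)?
No. The quaternion 5 + 4i + 4k has j-coefficient y = 0 and k-coefficient z = 4, not both zero, so it does not lie in the complex subalgebra spanned by 1 and i.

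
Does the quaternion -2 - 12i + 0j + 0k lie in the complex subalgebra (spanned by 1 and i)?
Yes. The quaternion -2 - 12i has j- and k-coefficients y = z = 0, so it lies in the complex subalgebra spanned by 1 and i.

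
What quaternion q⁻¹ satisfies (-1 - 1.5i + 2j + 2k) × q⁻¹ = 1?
-0.0889 + 0.1333i - 0.1778j - 0.1778k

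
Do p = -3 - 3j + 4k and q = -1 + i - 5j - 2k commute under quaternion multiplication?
No: pq = -4 + 23i + 22j + 5k ≠ -4 - 29i + 14j - k = qp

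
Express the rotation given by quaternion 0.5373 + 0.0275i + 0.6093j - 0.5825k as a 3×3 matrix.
[[-0.4211, 0.6595, 0.6227], [-0.5924, 0.3199, -0.7394], [-0.6868, -0.6803, 0.256]]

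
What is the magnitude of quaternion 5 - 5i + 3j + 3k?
√68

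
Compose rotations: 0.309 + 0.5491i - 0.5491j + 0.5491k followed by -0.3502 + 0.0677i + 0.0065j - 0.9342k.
0.3712 - 0.6808i - 0.3558j - 0.5217k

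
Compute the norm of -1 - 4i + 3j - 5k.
√51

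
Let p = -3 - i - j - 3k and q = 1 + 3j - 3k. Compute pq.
-9 + 11i - 13j + 3k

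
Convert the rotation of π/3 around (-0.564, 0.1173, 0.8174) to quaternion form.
0.866 - 0.282i + 0.0587j + 0.4087k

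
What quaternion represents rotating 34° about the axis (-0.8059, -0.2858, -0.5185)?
0.9563 - 0.2356i - 0.0836j - 0.1516k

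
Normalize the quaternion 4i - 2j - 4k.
0.6667i - 0.3333j - 0.6667k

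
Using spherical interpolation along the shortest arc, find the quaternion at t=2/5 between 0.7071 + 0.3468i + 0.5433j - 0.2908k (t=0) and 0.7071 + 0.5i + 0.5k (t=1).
0.8048 + 0.4659i + 0.3658j + 0.0366k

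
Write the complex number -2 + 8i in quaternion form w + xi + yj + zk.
-2 + 8i + 0j + 0k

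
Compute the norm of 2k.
2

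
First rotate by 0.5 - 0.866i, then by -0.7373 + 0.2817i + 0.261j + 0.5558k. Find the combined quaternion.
-0.1247 + 0.7794i - 0.3508j + 0.5039k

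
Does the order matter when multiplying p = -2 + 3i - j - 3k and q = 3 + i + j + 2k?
Yes: pq = -2 + 8i - 14j - 9k ≠ -2 + 6i + 4j - 17k = qp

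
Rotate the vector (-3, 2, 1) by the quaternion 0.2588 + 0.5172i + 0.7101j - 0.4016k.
(2.83, -2.133, 1.2)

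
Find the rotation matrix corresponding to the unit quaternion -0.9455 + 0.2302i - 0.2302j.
[[0.894, -0.106, 0.4353], [-0.106, 0.894, 0.4353], [-0.4353, -0.4353, 0.788]]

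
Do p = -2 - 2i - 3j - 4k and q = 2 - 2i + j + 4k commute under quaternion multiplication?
No: pq = 11 - 8i + 8j - 24k ≠ 11 + 8i - 24j - 8k = qp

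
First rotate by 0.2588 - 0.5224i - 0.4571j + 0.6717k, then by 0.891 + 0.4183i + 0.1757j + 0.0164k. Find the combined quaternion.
0.5184 - 0.2317i - 0.6513j + 0.5033k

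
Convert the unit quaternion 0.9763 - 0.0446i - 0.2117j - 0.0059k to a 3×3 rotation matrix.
[[0.9103, 0.0304, -0.4128], [0.0074, 0.996, 0.0896], [0.4139, -0.0846, 0.9064]]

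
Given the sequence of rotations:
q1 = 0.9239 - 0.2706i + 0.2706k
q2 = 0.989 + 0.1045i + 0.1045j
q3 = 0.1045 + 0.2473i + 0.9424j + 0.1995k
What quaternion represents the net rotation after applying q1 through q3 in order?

q2 · q1 = 0.942 - 0.1428i + 0.0683j + 0.2959k
q3 · q2 · q1 = 0.0104 + 0.4833i + 0.7932j + 0.3703k
0.0104 + 0.4833i + 0.7932j + 0.3703k


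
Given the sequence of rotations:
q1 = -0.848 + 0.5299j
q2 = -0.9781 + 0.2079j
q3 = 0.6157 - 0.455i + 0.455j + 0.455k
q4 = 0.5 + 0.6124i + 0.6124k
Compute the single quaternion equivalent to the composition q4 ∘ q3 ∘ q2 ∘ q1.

q2 · q1 = 0.7193 - 0.6946j
q3 · q2 · q1 = 0.7589 - 0.0112i - 0.1004j + 0.6433k
q4 · q3 · q2 · q1 = -0.0076 + 0.5206i - 0.451j + 0.7249k
-0.0076 + 0.5206i - 0.451j + 0.7249k


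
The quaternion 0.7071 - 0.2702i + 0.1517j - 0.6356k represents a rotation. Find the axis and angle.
axis = (-0.3821, 0.2145, -0.8989), θ = π/2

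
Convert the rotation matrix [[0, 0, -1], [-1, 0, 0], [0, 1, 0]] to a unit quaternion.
-0.5 - 0.5i + 0.5j + 0.5k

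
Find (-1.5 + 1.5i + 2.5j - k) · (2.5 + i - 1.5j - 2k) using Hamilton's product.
-3.5 - 4.25i + 10.5j - 4.25k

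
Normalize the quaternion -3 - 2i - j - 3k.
-0.6255 - 0.417i - 0.2085j - 0.6255k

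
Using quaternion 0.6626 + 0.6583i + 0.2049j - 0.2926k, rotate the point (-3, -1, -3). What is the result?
(-2.551, 3.369, 1.07)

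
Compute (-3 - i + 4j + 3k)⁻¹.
-0.0857 + 0.0286i - 0.1143j - 0.0857k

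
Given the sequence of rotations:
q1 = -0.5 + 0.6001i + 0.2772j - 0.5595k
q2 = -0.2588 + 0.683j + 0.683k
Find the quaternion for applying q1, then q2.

q2 · q1 = 0.3222 - 0.7268i - 0.0034j - 0.6066k
0.3222 - 0.7268i - 0.0034j - 0.6066k


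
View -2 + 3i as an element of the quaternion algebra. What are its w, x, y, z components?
-2 + 3i + 0j + 0k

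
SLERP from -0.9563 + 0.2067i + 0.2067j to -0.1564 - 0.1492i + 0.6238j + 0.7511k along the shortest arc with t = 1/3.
-0.8298 + 0.0989i + 0.4388j + 0.3303k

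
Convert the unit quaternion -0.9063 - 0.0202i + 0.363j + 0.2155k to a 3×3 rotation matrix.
[[0.6436, 0.376, -0.6667], [-0.4053, 0.9063, 0.1198], [0.6493, 0.1931, 0.7356]]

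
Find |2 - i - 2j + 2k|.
√13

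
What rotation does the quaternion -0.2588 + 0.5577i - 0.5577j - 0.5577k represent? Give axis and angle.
axis = (√3/3, -√3/3, -√3/3), θ = 7π/6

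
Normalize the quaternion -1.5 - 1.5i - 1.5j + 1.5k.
-0.5 - 0.5i - 0.5j + 0.5k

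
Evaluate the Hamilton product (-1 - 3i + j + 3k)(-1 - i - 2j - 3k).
9 + 7i - 11j + 7k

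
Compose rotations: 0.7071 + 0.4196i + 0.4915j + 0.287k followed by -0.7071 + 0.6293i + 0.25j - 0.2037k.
-0.8285 + 0.3201i - 0.4368j - 0.1426k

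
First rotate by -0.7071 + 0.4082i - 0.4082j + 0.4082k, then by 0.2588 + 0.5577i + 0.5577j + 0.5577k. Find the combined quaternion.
-0.4107 + 0.1666i - 0.5j - 0.744k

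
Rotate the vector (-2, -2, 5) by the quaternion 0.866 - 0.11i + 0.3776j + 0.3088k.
(3.118, -0.355, 4.812)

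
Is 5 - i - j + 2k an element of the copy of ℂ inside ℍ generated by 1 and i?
No. The quaternion 5 - i - j + 2k has j-coefficient y = -1 and k-coefficient z = 2, not both zero, so it does not lie in the complex subalgebra spanned by 1 and i.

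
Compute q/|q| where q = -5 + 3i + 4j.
-0.7071 + 0.4243i + 0.5657j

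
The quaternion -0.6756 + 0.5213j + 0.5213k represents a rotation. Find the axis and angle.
axis = (0, √2/2, √2/2), θ = 265°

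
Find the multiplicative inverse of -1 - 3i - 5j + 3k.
-0.0227 + 0.0682i + 0.1136j - 0.0682k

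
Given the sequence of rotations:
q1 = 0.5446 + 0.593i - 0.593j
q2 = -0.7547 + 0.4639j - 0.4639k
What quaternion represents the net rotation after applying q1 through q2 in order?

q2 · q1 = -0.1359 - 0.7226i + 0.4251j - 0.5277k
-0.1359 - 0.7226i + 0.4251j - 0.5277k


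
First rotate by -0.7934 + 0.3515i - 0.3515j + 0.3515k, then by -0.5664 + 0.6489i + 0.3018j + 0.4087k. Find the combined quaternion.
0.1837 - 0.4642i - 0.1248j - 0.8575k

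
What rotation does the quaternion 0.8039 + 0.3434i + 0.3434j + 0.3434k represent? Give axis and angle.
axis = (√3/3, √3/3, √3/3), θ = 73°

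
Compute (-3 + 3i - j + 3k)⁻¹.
-0.1071 - 0.1071i + 0.0357j - 0.1071k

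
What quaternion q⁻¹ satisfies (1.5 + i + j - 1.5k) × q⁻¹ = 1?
0.2308 - 0.1538i - 0.1538j + 0.2308k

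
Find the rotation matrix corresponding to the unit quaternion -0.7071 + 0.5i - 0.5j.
[[0.5, -0.5, 0.7071], [-0.5, 0.5, 0.7071], [-0.7071, -0.7071, 0]]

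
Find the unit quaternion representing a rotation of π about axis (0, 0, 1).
k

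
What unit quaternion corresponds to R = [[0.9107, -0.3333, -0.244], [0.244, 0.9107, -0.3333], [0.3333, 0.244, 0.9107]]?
0.9659 + 0.1494i - 0.1494j + 0.1494k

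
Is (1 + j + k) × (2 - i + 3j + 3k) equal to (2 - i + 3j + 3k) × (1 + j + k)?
No: pq = -4 - i + 4j + 6k ≠ -4 - i + 6j + 4k = qp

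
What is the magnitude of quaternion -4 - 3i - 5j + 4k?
√66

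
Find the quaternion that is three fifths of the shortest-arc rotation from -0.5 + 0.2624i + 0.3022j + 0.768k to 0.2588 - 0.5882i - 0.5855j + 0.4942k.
-0.4839 + 0.6077i + 0.628j + 0.046k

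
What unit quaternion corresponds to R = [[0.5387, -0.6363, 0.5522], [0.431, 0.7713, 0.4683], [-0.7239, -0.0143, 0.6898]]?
0.866 - 0.1393i + 0.3684j + 0.3081k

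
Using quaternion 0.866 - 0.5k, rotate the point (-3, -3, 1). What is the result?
(-4.098, 1.098, 1)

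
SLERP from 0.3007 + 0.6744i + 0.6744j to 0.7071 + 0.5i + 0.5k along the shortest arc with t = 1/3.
0.4944 + 0.6882i + 0.4944j + 0.1937k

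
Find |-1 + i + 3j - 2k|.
√15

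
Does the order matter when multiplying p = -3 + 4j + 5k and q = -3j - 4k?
Yes: pq = 32 - i + 9j + 12k ≠ 32 + i + 9j + 12k = qp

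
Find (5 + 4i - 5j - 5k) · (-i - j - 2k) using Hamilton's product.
-11 + 8j - 19k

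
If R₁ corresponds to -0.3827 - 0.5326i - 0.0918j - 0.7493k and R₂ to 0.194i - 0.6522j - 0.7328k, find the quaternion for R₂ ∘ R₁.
-0.5056 + 0.3472i + 0.7853j - 0.0847k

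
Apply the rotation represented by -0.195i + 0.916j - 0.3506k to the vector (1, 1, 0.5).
(-1.213, 0, -0.883)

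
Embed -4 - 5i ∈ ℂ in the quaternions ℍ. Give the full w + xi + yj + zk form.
-4 - 5i + 0j + 0k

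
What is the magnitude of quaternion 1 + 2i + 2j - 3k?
√18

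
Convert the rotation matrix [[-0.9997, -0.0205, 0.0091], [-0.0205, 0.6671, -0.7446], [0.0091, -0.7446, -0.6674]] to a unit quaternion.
-0.0112i + 0.913j - 0.4078k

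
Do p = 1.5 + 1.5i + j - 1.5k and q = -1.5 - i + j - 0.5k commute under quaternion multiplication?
No: pq = -2.5 - 2.75i + 2.25j + 4k ≠ -2.5 - 4.75i - 2.25j - k = qp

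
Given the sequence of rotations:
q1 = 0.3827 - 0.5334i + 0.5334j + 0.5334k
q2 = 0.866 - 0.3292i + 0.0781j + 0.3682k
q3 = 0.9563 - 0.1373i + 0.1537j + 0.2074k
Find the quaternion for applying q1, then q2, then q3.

q2 · q1 = -0.0822 - 0.7426i + 0.471j + 0.4689k
q3 · q2 · q1 = -0.3502 - 0.7245i + 0.3481j + 0.4808k
-0.3502 - 0.7245i + 0.3481j + 0.4808k


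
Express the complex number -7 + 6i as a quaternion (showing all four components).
-7 + 6i + 0j + 0k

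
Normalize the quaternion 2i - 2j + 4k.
0.4082i - 0.4082j + 0.8165k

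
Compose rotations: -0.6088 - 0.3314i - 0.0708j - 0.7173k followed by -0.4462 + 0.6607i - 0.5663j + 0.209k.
0.6004 + 0.1666i + 0.781j - 0.0416k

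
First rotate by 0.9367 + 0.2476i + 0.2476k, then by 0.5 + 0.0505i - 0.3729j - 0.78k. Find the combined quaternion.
0.649 + 0.0788i - 0.5549j - 0.5145k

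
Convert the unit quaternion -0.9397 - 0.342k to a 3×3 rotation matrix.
[[0.7661, -0.6428, 0], [0.6428, 0.7661, 0], [0, 0, 1]]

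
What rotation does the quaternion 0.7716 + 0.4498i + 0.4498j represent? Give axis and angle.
axis = (√2/2, √2/2, 0), θ = 79°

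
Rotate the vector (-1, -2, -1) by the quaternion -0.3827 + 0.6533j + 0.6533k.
(0.207, -0.646, -2.354)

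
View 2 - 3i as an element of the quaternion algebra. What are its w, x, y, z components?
2 - 3i + 0j + 0k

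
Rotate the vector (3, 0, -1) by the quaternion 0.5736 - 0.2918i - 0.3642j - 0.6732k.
(-0.49, -2.504, 1.868)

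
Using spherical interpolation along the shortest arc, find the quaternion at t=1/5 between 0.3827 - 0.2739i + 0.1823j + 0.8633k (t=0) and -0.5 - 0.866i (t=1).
0.2095 - 0.5178i + 0.1714j + 0.8116k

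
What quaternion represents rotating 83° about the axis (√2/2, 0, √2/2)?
0.749 + 0.4685i + 0.4685k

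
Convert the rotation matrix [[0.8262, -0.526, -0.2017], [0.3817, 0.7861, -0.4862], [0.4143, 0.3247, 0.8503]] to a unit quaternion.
0.9304 + 0.2179i - 0.1655j + 0.2439k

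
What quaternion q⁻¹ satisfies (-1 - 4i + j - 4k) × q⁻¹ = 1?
-0.0294 + 0.1176i - 0.0294j + 0.1176k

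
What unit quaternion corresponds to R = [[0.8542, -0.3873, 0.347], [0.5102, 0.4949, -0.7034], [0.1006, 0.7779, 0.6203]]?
0.8616 + 0.4298i + 0.0715j + 0.2604k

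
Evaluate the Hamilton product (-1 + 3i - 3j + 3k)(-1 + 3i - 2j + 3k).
-23 - 9i + 5j - 3k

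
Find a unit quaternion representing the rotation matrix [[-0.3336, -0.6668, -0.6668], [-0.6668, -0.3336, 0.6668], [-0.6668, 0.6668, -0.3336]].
-0.5774i + 0.5774j + 0.5774k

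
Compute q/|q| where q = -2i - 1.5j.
-0.8i - 0.6j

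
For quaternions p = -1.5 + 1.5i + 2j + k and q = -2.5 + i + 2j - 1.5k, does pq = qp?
No: pq = -0.25 - 10.25i - 4.75j + 0.75k ≠ -0.25 - 0.25i - 11.25j - 1.25k = qp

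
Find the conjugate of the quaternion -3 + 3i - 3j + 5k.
-3 - 3i + 3j - 5k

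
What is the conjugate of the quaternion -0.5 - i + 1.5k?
-0.5 + i - 1.5k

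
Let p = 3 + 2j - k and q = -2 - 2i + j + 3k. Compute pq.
-5 + i + j + 15k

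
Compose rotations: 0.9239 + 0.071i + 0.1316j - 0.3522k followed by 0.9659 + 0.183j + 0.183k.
0.9328 - 0.02i + 0.3092j - 0.1841k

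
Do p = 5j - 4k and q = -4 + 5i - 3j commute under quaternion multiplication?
No: pq = 15 - 12i - 40j - 9k ≠ 15 + 12i + 41k = qp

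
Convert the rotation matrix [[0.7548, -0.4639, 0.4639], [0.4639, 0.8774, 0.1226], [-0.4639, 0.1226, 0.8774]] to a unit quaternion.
0.9367 + 0.2476j + 0.2476k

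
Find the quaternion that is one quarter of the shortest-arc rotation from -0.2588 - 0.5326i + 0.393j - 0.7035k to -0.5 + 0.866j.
-0.3639 - 0.4375i + 0.5849j - 0.5779k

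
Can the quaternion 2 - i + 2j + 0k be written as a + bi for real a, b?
No. The quaternion 2 - i + 2j has j-coefficient y = 2 and k-coefficient z = 0, not both zero, so it does not lie in the complex subalgebra spanned by 1 and i.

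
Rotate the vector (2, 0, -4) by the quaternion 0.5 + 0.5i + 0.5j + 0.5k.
(-4, 2, 0)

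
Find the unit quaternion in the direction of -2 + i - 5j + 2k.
-0.343 + 0.1715i - 0.8575j + 0.343k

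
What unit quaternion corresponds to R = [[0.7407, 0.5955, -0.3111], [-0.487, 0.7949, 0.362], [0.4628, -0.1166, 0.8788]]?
0.9239 - 0.1295i - 0.2094j - 0.2929k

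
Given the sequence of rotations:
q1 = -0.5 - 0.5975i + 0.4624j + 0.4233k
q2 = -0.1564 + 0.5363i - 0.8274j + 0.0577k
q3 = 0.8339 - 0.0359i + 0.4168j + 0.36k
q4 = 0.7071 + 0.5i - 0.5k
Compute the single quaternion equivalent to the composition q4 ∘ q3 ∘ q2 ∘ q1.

q2 · q1 = 0.7568 - 0.5516i + 0.0799j - 0.3414k
q3 · q2 · q1 = 0.7009 - 0.6582i + 0.1712j + 0.2148k
q4 · q3 · q2 · q1 = 0.9321 - 0.0294i + 0.3428j - 0.113k
0.9321 - 0.0294i + 0.3428j - 0.113k


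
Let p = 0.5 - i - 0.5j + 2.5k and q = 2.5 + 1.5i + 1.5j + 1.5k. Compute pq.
-0.25 - 6.25i + 4.75j + 6.25k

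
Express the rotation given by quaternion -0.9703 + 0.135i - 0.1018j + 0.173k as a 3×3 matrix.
[[0.9194, 0.3082, 0.2443], [-0.3632, 0.9037, 0.2268], [-0.1508, -0.2972, 0.9428]]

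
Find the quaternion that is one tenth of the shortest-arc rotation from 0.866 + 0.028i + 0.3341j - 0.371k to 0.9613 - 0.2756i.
0.8907 - 0.0038i + 0.3042j - 0.3378k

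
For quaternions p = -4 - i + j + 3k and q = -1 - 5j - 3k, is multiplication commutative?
No: pq = 18 + 13i + 16j + 14k ≠ 18 - 11i + 22j + 4k = qp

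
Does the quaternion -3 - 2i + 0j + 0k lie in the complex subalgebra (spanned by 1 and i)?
Yes. The quaternion -3 - 2i has j- and k-coefficients y = z = 0, so it lies in the complex subalgebra spanned by 1 and i.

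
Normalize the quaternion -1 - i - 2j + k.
-0.378 - 0.378i - 0.7559j + 0.378k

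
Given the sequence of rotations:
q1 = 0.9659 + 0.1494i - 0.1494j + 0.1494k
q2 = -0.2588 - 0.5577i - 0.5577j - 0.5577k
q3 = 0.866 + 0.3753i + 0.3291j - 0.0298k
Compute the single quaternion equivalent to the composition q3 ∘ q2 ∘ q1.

q2 · q1 = -0.1667 - 0.744i - 0.5j - 0.4107k
q3 · q2 · q1 = 0.2872 - 0.8569i - 0.3116j - 0.2935k
0.2872 - 0.8569i - 0.3116j - 0.2935k


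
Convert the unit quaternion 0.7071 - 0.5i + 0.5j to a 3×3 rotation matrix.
[[0.5, -0.5, 0.7071], [-0.5, 0.5, 0.7071], [-0.7071, -0.7071, 0]]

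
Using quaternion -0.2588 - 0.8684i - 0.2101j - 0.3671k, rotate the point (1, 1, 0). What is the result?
(0.817, -0.223, 1.133)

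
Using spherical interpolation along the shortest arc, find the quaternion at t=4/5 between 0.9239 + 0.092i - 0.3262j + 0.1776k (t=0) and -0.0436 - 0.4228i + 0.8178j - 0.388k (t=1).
0.2681 + 0.391i - 0.7933j + 0.382k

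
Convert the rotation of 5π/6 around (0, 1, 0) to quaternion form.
0.2588 + 0.9659j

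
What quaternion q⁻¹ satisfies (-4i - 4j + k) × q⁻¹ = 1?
0.1212i + 0.1212j - 0.0303k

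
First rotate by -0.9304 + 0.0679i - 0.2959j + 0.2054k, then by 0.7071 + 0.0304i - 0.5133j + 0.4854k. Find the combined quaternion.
-0.9115 + 0.0579i + 0.2951j - 0.2805k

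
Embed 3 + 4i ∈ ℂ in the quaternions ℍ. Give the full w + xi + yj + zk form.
3 + 4i + 0j + 0k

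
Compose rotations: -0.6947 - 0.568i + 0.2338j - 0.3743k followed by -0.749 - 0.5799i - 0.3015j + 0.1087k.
0.3021 + 0.9157i - 0.2445j - 0.102k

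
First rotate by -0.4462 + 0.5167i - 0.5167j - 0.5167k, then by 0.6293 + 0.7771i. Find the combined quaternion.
-0.6823 - 0.0216i + 0.0764j - 0.7267k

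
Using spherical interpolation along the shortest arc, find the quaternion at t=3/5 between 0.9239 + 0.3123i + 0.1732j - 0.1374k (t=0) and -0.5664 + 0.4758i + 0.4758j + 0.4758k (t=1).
0.8599 - 0.1821i - 0.2511j - 0.4053k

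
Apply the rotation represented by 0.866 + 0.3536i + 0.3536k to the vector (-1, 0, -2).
(-1.25, 0.612, -1.75)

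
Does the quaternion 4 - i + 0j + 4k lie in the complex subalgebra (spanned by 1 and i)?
No. The quaternion 4 - i + 4k has j-coefficient y = 0 and k-coefficient z = 4, not both zero, so it does not lie in the complex subalgebra spanned by 1 and i.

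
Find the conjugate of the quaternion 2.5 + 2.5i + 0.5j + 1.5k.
2.5 - 2.5i - 0.5j - 1.5k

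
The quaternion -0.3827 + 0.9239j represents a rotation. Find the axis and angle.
axis = (0, 1, 0), θ = 5π/4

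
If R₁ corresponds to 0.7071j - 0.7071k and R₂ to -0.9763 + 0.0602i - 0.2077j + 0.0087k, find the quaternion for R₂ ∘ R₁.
0.153 + 0.1407i - 0.6478j + 0.7329k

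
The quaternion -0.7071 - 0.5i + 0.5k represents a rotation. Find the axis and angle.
axis = (-√2/2, 0, √2/2), θ = 3π/2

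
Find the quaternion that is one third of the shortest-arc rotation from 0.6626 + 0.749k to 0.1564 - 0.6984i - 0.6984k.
0.4383 + 0.2849i + 0.8525k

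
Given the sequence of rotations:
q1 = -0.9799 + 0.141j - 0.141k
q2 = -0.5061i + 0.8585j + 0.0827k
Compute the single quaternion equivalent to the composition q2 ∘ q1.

q2 · q1 = -0.1094 + 0.3632i - 0.9126j - 0.1524k
-0.1094 + 0.3632i - 0.9126j - 0.1524k


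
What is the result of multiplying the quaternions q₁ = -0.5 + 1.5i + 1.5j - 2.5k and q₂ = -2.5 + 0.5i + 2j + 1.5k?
1.25 + 3.25i - 8.25j + 7.75k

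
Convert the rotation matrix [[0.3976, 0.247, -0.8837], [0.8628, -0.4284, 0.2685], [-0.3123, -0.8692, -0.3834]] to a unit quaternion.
-0.3827 + 0.7432i + 0.3733j - 0.4023k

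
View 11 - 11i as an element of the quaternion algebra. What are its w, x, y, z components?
11 - 11i + 0j + 0k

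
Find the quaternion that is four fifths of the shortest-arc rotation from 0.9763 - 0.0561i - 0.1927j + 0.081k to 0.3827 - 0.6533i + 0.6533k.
0.5685 - 0.5777i - 0.047j + 0.5838k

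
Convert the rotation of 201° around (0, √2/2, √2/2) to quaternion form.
-0.1822 + 0.6953j + 0.6953k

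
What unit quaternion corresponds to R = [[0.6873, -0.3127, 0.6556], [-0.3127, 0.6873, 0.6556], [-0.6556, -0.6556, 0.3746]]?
0.829 - 0.3954i + 0.3954j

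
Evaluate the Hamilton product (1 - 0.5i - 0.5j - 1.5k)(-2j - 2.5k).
-4.75 - 1.75i - 3.25j - 1.5k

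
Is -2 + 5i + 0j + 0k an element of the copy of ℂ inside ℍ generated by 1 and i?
Yes. The quaternion -2 + 5i has j- and k-coefficients y = z = 0, so it lies in the complex subalgebra spanned by 1 and i.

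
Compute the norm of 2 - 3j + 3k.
√22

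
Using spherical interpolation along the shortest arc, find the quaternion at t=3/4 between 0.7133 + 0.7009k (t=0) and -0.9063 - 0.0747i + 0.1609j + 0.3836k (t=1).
0.9838 + 0.0626i - 0.1348j - 0.1006k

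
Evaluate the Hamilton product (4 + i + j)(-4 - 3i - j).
-12 - 16i - 8j + 2k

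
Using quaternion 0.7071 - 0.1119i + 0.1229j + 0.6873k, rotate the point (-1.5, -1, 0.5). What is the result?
(0.972, -1.283, 0.953)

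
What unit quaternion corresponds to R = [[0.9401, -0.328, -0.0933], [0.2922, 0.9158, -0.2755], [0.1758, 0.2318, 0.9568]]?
0.9763 + 0.1299i - 0.0689j + 0.1588k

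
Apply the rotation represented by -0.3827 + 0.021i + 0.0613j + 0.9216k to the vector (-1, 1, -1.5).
(1.426, -0.19, -1.476)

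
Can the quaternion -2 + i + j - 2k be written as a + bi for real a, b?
No. The quaternion -2 + i + j - 2k has j-coefficient y = 1 and k-coefficient z = -2, not both zero, so it does not lie in the complex subalgebra spanned by 1 and i.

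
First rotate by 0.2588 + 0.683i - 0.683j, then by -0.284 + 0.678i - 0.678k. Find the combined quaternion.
-0.5366 - 0.4816i - 0.2691j - 0.6385k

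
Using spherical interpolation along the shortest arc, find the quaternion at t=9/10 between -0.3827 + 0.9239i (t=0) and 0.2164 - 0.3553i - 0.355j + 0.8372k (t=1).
-0.2519 + 0.4506i + 0.3343j - 0.7885k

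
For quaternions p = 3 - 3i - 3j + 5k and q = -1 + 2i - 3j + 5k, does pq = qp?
No: pq = -31 + 9i + 19j + 25k ≠ -31 + 9i - 31j - 5k = qp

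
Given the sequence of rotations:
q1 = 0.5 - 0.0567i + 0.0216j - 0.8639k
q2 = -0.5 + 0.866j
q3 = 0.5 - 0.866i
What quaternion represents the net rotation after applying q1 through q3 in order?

q2 · q1 = -0.2687 - 0.7198i + 0.4222j + 0.4811k
q3 · q2 · q1 = -0.7577 - 0.1272i + 0.6277j - 0.1251k
-0.7577 - 0.1272i + 0.6277j - 0.1251k


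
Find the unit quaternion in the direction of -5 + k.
-0.9806 + 0.1961k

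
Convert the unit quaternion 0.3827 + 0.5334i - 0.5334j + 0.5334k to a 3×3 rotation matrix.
[[-0.1381, -0.9773, 0.1608], [-0.1608, -0.1381, -0.9773], [0.9773, -0.1608, -0.1381]]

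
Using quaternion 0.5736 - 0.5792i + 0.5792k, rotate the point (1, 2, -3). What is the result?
(1.013, -2.013, -2.987)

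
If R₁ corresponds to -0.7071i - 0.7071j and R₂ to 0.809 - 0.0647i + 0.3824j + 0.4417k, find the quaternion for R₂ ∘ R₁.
0.2246 - 0.2597i - 0.8844j + 0.3161k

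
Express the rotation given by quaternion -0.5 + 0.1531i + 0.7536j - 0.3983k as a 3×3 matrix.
[[-0.4531, -0.1675, -0.8756], [0.6291, 0.6358, -0.4472], [0.6316, -0.7534, -0.1827]]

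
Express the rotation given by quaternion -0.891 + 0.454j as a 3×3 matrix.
[[0.5878, 0, -0.809], [0, 1, 0], [0.809, 0, 0.5878]]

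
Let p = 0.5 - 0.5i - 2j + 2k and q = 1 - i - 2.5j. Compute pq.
-5 + 4i - 5.25j + 1.25k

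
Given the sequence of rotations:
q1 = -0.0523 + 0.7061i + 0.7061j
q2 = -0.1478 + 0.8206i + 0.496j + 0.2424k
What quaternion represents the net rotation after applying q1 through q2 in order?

q2 · q1 = -0.9219 - 0.3184i + 0.0409j + 0.2165k
-0.9219 - 0.3184i + 0.0409j + 0.2165k


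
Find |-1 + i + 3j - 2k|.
√15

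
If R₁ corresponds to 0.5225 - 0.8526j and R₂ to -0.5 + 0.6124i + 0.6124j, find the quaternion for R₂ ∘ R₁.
0.2609 + 0.32i + 0.7463j - 0.5221k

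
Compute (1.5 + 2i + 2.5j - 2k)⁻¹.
0.0909 - 0.1212i - 0.1515j + 0.1212k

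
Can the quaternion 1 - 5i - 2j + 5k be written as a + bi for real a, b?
No. The quaternion 1 - 5i - 2j + 5k has j-coefficient y = -2 and k-coefficient z = 5, not both zero, so it does not lie in the complex subalgebra spanned by 1 and i.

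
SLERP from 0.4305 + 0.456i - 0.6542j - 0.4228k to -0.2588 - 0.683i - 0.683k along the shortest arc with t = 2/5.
0.4717 + 0.7238i - 0.5011j + 0.0507k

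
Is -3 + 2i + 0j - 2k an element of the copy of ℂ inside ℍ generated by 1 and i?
No. The quaternion -3 + 2i - 2k has j-coefficient y = 0 and k-coefficient z = -2, not both zero, so it does not lie in the complex subalgebra spanned by 1 and i.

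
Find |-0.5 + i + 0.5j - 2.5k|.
2.784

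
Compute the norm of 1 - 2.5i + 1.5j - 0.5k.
3.122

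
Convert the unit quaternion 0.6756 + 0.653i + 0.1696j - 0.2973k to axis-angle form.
axis = (0.8857, 0.23, -0.4032), θ = 95°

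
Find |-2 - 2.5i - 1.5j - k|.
3.674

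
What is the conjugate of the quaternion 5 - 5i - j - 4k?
5 + 5i + j + 4k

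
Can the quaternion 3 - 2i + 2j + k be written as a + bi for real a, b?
No. The quaternion 3 - 2i + 2j + k has j-coefficient y = 2 and k-coefficient z = 1, not both zero, so it does not lie in the complex subalgebra spanned by 1 and i.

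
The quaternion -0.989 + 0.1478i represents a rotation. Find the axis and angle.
axis = (1, 0, 0), θ = 343°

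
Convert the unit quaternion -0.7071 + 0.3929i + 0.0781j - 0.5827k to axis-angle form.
axis = (0.5556, 0.1104, -0.8241), θ = 3π/2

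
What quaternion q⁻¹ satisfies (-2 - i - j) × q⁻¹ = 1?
-0.3333 + 0.1667i + 0.1667j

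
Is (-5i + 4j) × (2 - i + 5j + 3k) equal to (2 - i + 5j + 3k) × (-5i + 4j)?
No: pq = -25 + 2i + 23j - 21k ≠ -25 - 22i - 7j + 21k = qp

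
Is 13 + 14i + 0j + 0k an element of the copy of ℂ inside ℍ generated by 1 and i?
Yes. The quaternion 13 + 14i has j- and k-coefficients y = z = 0, so it lies in the complex subalgebra spanned by 1 and i.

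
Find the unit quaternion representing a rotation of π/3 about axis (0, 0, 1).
0.866 + 0.5k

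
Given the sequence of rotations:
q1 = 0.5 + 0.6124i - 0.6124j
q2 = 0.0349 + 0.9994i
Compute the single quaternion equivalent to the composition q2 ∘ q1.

q2 · q1 = -0.5946 + 0.5211i - 0.0214j - 0.612k
-0.5946 + 0.5211i - 0.0214j - 0.612k


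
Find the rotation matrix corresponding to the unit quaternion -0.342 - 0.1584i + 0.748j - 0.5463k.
[[-0.7159, -0.6106, -0.3386], [0.1367, 0.3529, -0.9256], [0.6847, -0.7089, -0.1692]]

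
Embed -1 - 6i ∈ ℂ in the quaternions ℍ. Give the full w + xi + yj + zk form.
-1 - 6i + 0j + 0k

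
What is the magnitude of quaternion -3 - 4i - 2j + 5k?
√54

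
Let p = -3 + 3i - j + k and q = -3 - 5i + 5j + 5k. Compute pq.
24 - 4i - 32j - 8k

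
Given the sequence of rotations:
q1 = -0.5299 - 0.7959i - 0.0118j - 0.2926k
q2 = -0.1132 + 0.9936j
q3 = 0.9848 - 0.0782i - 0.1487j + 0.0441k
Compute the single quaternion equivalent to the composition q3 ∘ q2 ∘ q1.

q2 · q1 = 0.0717 - 0.2006i - 0.5252j + 0.8239k
q3 · q2 · q1 = -0.0595 - 0.3025i - 0.4723j + 0.8258k
-0.0595 - 0.3025i - 0.4723j + 0.8258k


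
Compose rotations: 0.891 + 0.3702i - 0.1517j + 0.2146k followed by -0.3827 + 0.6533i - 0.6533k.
-0.4426 + 0.3413i - 0.324j - 0.7633k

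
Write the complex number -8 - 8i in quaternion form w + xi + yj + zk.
-8 - 8i + 0j + 0k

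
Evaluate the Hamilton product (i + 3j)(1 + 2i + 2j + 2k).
-8 + 7i + j - 4k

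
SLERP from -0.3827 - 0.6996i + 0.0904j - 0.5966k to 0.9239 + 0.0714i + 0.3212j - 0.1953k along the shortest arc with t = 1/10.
-0.491 - 0.6789i + 0.0431j - 0.5443k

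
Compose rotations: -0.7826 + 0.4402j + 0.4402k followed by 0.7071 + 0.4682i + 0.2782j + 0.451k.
-0.8744 - 0.4425i - 0.1126j + 0.1644k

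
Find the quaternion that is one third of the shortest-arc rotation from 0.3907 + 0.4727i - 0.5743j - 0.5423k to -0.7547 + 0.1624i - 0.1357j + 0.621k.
0.5925 + 0.2882i - 0.3747j - 0.6524k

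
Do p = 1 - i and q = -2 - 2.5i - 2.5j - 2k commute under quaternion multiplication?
No: pq = -4.5 - 0.5i - 4.5j + 0.5k ≠ -4.5 - 0.5i - 0.5j - 4.5k = qp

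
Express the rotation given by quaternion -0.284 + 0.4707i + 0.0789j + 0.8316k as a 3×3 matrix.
[[-0.3956, 0.5466, 0.7381], [-0.3981, -0.8262, 0.3986], [0.8277, -0.1361, 0.5444]]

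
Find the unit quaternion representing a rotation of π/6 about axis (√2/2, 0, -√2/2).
0.9659 + 0.183i - 0.183k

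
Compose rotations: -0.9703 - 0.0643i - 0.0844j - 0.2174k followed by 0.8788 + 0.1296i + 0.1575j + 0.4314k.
-0.7373 - 0.1801i - 0.2266j - 0.6104k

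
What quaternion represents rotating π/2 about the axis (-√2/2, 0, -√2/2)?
0.7071 - 0.5i - 0.5k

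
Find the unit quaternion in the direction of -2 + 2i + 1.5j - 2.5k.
-0.4924 + 0.4924i + 0.3693j - 0.6155k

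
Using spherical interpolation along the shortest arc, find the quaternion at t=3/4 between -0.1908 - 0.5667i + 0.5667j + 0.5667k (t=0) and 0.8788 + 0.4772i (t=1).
-0.7852 - 0.5684i + 0.1738j + 0.1738k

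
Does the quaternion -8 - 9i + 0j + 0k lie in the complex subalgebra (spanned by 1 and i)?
Yes. The quaternion -8 - 9i has j- and k-coefficients y = z = 0, so it lies in the complex subalgebra spanned by 1 and i.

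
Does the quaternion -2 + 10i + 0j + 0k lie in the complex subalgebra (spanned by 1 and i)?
Yes. The quaternion -2 + 10i has j- and k-coefficients y = z = 0, so it lies in the complex subalgebra spanned by 1 and i.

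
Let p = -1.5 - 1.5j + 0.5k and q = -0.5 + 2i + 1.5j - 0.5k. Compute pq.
3.25 - 3i - 0.5j + 3.5k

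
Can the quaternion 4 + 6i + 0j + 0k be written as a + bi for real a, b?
Yes. The quaternion 4 + 6i has j- and k-coefficients y = z = 0, so it lies in the complex subalgebra spanned by 1 and i.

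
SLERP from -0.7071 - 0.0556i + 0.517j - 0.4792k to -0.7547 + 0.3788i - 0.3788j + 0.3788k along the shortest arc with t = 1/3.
-0.9339 + 0.1301i + 0.2505j - 0.2193k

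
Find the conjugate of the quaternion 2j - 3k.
-2j + 3k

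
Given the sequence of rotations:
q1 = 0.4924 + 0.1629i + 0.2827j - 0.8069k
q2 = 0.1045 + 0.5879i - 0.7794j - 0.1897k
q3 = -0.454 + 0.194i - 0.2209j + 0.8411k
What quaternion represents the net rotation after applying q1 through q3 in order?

q2 · q1 = 0.023 + 0.989i + 0.0892j + 0.1154k
q3 · q2 · q1 = -0.2797 - 0.5451i + 0.7639j + 0.2027k
-0.2797 - 0.5451i + 0.7639j + 0.2027k


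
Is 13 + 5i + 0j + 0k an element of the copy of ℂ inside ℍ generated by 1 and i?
Yes. The quaternion 13 + 5i has j- and k-coefficients y = z = 0, so it lies in the complex subalgebra spanned by 1 and i.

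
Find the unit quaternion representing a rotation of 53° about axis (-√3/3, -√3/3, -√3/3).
0.8949 - 0.2576i - 0.2576j - 0.2576k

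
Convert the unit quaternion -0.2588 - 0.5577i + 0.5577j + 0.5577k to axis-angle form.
axis = (-√3/3, √3/3, √3/3), θ = 7π/6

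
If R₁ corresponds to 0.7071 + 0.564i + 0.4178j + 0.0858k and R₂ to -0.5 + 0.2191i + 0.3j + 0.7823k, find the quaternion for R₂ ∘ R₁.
-0.6696 - 0.4282i + 0.4256j + 0.4326k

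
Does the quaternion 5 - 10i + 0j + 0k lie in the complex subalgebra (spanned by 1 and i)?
Yes. The quaternion 5 - 10i has j- and k-coefficients y = z = 0, so it lies in the complex subalgebra spanned by 1 and i.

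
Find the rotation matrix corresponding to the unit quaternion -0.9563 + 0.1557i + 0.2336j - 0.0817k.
[[0.8775, -0.0835, -0.4722], [0.229, 0.9382, 0.2596], [0.4213, -0.336, 0.8424]]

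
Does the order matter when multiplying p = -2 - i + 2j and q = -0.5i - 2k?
Yes: pq = -0.5 - 3i - 2j + 5k ≠ -0.5 + 5i + 2j + 3k = qp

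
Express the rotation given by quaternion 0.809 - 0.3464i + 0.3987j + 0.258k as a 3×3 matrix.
[[0.5489, -0.6937, 0.4664], [0.1412, 0.6269, 0.7662], [-0.8238, -0.3547, 0.4421]]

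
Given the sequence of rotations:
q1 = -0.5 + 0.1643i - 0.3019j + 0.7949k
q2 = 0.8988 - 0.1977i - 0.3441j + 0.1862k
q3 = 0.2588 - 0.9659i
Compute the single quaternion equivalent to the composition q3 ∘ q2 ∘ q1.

q2 · q1 = -0.6688 + 0.0292i + 0.0884j + 0.7376k
q3 · q2 · q1 = -0.1449 + 0.6536i + 0.7353j + 0.1055k
-0.1449 + 0.6536i + 0.7353j + 0.1055k


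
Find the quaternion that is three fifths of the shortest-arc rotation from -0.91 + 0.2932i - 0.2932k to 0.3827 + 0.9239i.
-0.8131 - 0.5582i - 0.1654k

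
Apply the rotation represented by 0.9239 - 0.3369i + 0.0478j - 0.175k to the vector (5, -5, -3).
(2.596, -7.154, 1.039)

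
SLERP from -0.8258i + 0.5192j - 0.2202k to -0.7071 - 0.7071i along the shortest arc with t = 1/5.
-0.164 - 0.8632i + 0.4396j - 0.1864k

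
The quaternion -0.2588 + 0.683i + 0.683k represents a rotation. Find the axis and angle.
axis = (√2/2, 0, √2/2), θ = 7π/6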